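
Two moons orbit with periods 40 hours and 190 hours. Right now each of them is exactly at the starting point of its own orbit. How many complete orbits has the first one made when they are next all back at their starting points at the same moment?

The first common completion time is the LCM of the periods.
40 = 2^3 × 5
190 = 2 × 5 × 19
LCM(40, 190) = 2^3 × 5 × 19 = 760.
Orbits for period 40: 760 / 40 = 19.

19 orbits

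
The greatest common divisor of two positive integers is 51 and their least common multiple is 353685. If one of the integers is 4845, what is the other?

3723

For two integers, gcd × lcm = product, so the other is (51 × 353685) / 4845 = 18037935 / 4845 = 3723.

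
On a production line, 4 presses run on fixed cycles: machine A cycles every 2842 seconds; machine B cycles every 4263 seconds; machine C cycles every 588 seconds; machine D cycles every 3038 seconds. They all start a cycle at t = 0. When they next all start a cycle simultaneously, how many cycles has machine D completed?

All finish a whole number of cycles simultaneously at t = LCM of the periods.
2842 = 2 × 7^2 × 29
4263 = 3 × 7^2 × 29
588 = 2^2 × 3 × 7^2
3038 = 2 × 7^2 × 31
LCM(2842, 4263, 588, 3038) = 2^2 × 3 × 7^2 × 29 × 31 = 528612.
Cycles for period 3038: 528612 / 3038 = 174.

174 cycles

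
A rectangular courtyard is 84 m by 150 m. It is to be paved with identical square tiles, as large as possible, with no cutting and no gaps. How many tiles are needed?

Tile side = gcd(84, 150).
84 = 2^2 × 3 × 7
150 = 2 × 3 × 5^2
gcd(84, 150) = 2 × 3 = 6.
Tiles: (84/6) × (150/6) = 14 × 25 = 350.

350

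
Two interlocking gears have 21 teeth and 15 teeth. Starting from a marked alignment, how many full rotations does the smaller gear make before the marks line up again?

The first common completion time is the LCM of the periods.
21 = 3 × 7
15 = 3 × 5
LCM(21, 15) = 3 × 5 × 7 = 105.
Rotations for period 15: 105 / 15 = 7.

7 rotations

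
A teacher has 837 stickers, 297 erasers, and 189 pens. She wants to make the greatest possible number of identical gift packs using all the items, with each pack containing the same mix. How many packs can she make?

The pack count must divide each quantity, so the greatest is gcd(837, 297, 189).
837 = 3^3 × 31
297 = 3^3 × 11
189 = 3^3 × 7
gcd(837, 297, 189) = 3^3 = 27.

27 packs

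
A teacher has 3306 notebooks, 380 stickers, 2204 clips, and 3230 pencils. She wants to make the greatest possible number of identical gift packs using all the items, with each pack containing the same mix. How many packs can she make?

The pack count must divide each quantity, so the greatest is gcd(3306, 380, 2204, 3230).
3306 = 2 × 3 × 19 × 29
380 = 2^2 × 5 × 19
2204 = 2^2 × 19 × 29
3230 = 2 × 5 × 17 × 19
gcd(3306, 380, 2204, 3230) = 2 × 19 = 38.

38 packs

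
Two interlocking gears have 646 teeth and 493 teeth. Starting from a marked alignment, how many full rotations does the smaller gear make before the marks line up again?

They are all back at their starting positions together after one LCM of the periods.
646 = 2 × 17 × 19
493 = 17 × 29
LCM(646, 493) = 2 × 17 × 19 × 29 = 18734.
Rotations for period 493: 18734 / 493 = 38.

38 rotations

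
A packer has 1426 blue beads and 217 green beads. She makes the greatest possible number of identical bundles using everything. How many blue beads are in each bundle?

46

Number of bundles = gcd(1426, 217).
1426 = 2 × 23 × 31
217 = 7 × 31
gcd(1426, 217) = 31.
blue beads per bundle = 1426 / 31 = 46.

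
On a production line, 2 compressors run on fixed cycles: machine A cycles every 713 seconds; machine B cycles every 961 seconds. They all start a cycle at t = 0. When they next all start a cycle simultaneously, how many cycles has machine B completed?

23 cycles

The first common completion time is the LCM of the periods.
713 = 23 × 31
961 = 31^2
LCM(713, 961) = 23 × 31^2 = 22103.
Cycles for period 961: 22103 / 961 = 23.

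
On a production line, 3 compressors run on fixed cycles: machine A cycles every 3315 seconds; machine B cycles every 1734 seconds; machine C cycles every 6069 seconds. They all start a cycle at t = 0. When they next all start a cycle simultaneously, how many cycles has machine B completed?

All finish a whole number of cycles simultaneously at t = LCM of the periods.
3315 = 3 × 5 × 13 × 17
1734 = 2 × 3 × 17^2
6069 = 3 × 7 × 17^2
LCM(3315, 1734, 6069) = 2 × 3 × 5 × 7 × 13 × 17^2 = 788970.
Cycles for period 1734: 788970 / 1734 = 455.

455 cycles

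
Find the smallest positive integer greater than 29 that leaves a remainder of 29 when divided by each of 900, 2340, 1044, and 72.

N − 29 must be a common multiple of 900, 2340, 1044, and 72.
900 = 2^2 × 3^2 × 5^2
2340 = 2^2 × 3^2 × 5 × 13
1044 = 2^2 × 3^2 × 29
72 = 2^3 × 3^2
LCM(900, 2340, 1044, 72) = 2^3 × 3^2 × 5^2 × 13 × 29 = 678600.
Smallest N > 29 is LCM + 29 = 678600 + 29 = 678629.

678629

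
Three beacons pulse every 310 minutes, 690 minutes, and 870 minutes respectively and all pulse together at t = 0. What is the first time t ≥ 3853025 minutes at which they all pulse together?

4342170 minutes

Joint pulses occur at multiples of LCM(310, 690, 870).
310 = 2 × 5 × 31
690 = 2 × 3 × 5 × 23
870 = 2 × 3 × 5 × 29
LCM(310, 690, 870) = 2 × 3 × 5 × 23 × 29 × 31 = 620310.
Smallest multiple of 620310 that is ≥ 3853025: ⌈3853025/620310⌉ × 620310 = 7 × 620310 = 4342170.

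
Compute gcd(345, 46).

345 = 3 × 5 × 23
46 = 2 × 23
gcd(345, 46) = 23.

23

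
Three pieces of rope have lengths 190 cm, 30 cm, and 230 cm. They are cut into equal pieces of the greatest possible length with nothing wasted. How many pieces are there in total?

45

Piece length = gcd(190, 30, 230).
190 = 2 × 5 × 19
30 = 2 × 3 × 5
230 = 2 × 5 × 23
gcd(190, 30, 230) = 2 × 5 = 10.
Total pieces = 190/10 + 30/10 + 230/10 = 19 + 3 + 23 = 45.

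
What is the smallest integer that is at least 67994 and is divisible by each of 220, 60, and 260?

The integer must be a common multiple of 220, 60, and 260, so a multiple of their LCM.
220 = 2^2 × 5 × 11
60 = 2^2 × 3 × 5
260 = 2^2 × 5 × 13
LCM(220, 60, 260) = 2^2 × 3 × 5 × 11 × 13 = 8580.
Smallest multiple of 8580 that is ≥ 67994: ⌈67994/8580⌉ × 8580 = 8 × 8580 = 68640.

68640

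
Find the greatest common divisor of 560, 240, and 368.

560 = 2^4 × 5 × 7
240 = 2^4 × 3 × 5
368 = 2^4 × 23
gcd(560, 240, 368) = 2^4 = 16.

16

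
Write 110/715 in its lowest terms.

2/13

110 = 2 × 5 × 11
715 = 5 × 11 × 13
gcd(110, 715) = 5 × 11 = 55.
Divide numerator and denominator by 55: 110/715 = 2/13.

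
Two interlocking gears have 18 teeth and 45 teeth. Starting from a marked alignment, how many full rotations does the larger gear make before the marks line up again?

2 rotations

The first common completion time is the LCM of the periods.
18 = 2 × 3^2
45 = 3^2 × 5
LCM(18, 45) = 2 × 3^2 × 5 = 90.
Rotations for period 45: 90 / 45 = 2.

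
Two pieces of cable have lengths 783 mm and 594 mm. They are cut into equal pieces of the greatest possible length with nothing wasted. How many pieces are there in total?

51

Piece length = gcd(783, 594).
783 = 3^3 × 29
594 = 2 × 3^3 × 11
gcd(783, 594) = 3^3 = 27.
Total pieces = 783/27 + 594/27 = 29 + 22 = 51.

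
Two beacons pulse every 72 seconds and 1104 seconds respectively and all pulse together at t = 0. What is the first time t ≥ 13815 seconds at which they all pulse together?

16560 seconds

Joint pulses occur at multiples of LCM(72, 1104).
72 = 2^3 × 3^2
1104 = 2^4 × 3 × 23
LCM(72, 1104) = 2^4 × 3^2 × 23 = 3312.
Smallest multiple of 3312 that is ≥ 13815: ⌈13815/3312⌉ × 3312 = 5 × 3312 = 16560.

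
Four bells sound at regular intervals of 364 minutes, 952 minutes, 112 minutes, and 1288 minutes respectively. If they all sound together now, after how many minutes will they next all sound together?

We need the least common multiple of the intervals.
364 = 2^2 × 7 × 13
952 = 2^3 × 7 × 17
112 = 2^4 × 7
1288 = 2^3 × 7 × 23
LCM(364, 952, 112, 1288) = 2^4 × 7 × 13 × 17 × 23 = 569296.

569296 minutes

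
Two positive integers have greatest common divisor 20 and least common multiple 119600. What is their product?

For any two positive integers, gcd × lcm = product = 20 × 119600 = 2392000.

2392000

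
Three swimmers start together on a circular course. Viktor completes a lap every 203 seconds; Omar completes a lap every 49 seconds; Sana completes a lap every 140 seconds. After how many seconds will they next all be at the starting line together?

28420 seconds

The first simultaneous occurrence is after LCM of the individual periods.
203 = 7 × 29
49 = 7^2
140 = 2^2 × 5 × 7
LCM(203, 49, 140) = 2^2 × 5 × 7^2 × 29 = 28420.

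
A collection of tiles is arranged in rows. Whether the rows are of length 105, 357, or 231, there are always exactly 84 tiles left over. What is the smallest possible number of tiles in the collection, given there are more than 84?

N − 84 must be a common multiple of 105, 357, and 231.
105 = 3 × 5 × 7
357 = 3 × 7 × 17
231 = 3 × 7 × 11
LCM(105, 357, 231) = 3 × 5 × 7 × 11 × 17 = 19635.
Smallest N > 84 is LCM + 84 = 19635 + 84 = 19719.

19719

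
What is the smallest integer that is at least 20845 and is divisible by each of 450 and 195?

23400

The integer must be a common multiple of 450 and 195, so a multiple of their LCM.
450 = 2 × 3^2 × 5^2
195 = 3 × 5 × 13
LCM(450, 195) = 2 × 3^2 × 5^2 × 13 = 5850.
Smallest multiple of 5850 that is ≥ 20845: ⌈20845/5850⌉ × 5850 = 4 × 5850 = 23400.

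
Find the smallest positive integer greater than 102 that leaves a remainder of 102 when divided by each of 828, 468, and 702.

N − 102 must be a common multiple of 828, 468, and 702.
828 = 2^2 × 3^2 × 23
468 = 2^2 × 3^2 × 13
702 = 2 × 3^3 × 13
LCM(828, 468, 702) = 2^2 × 3^3 × 13 × 23 = 32292.
Smallest N > 102 is LCM + 102 = 32292 + 102 = 32394.

32394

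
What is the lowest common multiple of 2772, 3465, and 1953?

429660

2772 = 2^2 × 3^2 × 7 × 11
3465 = 3^2 × 5 × 7 × 11
1953 = 3^2 × 7 × 31
LCM(2772, 3465, 1953) = 2^2 × 3^2 × 5 × 7 × 11 × 31 = 429660.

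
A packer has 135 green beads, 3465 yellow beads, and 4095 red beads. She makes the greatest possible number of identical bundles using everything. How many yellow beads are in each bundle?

Number of bundles = gcd(135, 3465, 4095).
135 = 3^3 × 5
3465 = 3^2 × 5 × 7 × 11
4095 = 3^2 × 5 × 7 × 13
gcd(135, 3465, 4095) = 3^2 × 5 = 45.
yellow beads per bundle = 3465 / 45 = 77.

77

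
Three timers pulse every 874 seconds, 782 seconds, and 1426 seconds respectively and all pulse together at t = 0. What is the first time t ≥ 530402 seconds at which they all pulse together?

921196 seconds

Joint pulses occur at multiples of LCM(874, 782, 1426).
874 = 2 × 19 × 23
782 = 2 × 17 × 23
1426 = 2 × 23 × 31
LCM(874, 782, 1426) = 2 × 17 × 19 × 23 × 31 = 460598.
Smallest multiple of 460598 that is ≥ 530402: ⌈530402/460598⌉ × 460598 = 2 × 460598 = 921196.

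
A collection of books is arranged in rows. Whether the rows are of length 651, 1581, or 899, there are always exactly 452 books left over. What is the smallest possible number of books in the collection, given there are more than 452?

321395

N − 452 must be a common multiple of 651, 1581, and 899.
651 = 3 × 7 × 31
1581 = 3 × 17 × 31
899 = 29 × 31
LCM(651, 1581, 899) = 3 × 7 × 17 × 29 × 31 = 320943.
Smallest N > 452 is LCM + 452 = 320943 + 452 = 321395.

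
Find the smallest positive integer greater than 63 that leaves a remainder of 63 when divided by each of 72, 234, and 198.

N − 63 must be a common multiple of 72, 234, and 198.
72 = 2^3 × 3^2
234 = 2 × 3^2 × 13
198 = 2 × 3^2 × 11
LCM(72, 234, 198) = 2^3 × 3^2 × 11 × 13 = 10296.
Smallest N > 63 is LCM + 63 = 10296 + 63 = 10359.

10359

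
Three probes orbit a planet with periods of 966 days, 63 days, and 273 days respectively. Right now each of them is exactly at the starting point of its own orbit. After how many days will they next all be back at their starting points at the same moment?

37674 days

We need the least common multiple of the intervals.
966 = 2 × 3 × 7 × 23
63 = 3^2 × 7
273 = 3 × 7 × 13
LCM(966, 63, 273) = 2 × 3^2 × 7 × 13 × 23 = 37674.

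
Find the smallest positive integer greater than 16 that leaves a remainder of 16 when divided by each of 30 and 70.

226

N − 16 must be a common multiple of 30 and 70.
30 = 2 × 3 × 5
70 = 2 × 5 × 7
LCM(30, 70) = 2 × 3 × 5 × 7 = 210.
Smallest N > 16 is LCM + 16 = 210 + 16 = 226.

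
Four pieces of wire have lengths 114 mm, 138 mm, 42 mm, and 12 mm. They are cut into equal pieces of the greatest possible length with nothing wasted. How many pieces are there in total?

51

Piece length = gcd(114, 138, 42, 12).
114 = 2 × 3 × 19
138 = 2 × 3 × 23
42 = 2 × 3 × 7
12 = 2^2 × 3
gcd(114, 138, 42, 12) = 2 × 3 = 6.
Total pieces = 114/6 + 138/6 + 42/6 + 12/6 = 19 + 23 + 7 + 2 = 51.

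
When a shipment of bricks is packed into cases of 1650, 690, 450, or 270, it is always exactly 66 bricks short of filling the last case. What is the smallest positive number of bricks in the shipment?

341484

Being 66 short of a full case of size k means N ≡ −66 (mod k), i.e. N + 66 is a multiple of each size.
1650 = 2 × 3 × 5^2 × 11
690 = 2 × 3 × 5 × 23
450 = 2 × 3^2 × 5^2
270 = 2 × 3^3 × 5
LCM(1650, 690, 450, 270) = 2 × 3^3 × 5^2 × 11 × 23 = 341550.
Smallest positive N is 341550 − 66 = 341484.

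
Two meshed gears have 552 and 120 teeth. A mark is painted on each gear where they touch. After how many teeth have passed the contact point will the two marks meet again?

We need the least common multiple of the intervals.
552 = 2^3 × 3 × 23
120 = 2^3 × 3 × 5
LCM(552, 120) = 2^3 × 3 × 5 × 23 = 2760.

2760 teeth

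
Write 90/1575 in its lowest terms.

2/35

90 = 2 × 3^2 × 5
1575 = 3^2 × 5^2 × 7
gcd(90, 1575) = 3^2 × 5 = 45.
Divide numerator and denominator by 45: 90/1575 = 2/35.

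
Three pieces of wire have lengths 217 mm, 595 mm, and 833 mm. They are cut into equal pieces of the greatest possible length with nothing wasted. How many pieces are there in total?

235

Piece length = gcd(217, 595, 833).
217 = 7 × 31
595 = 5 × 7 × 17
833 = 7^2 × 17
gcd(217, 595, 833) = 7.
Total pieces = 217/7 + 595/7 + 833/7 = 31 + 85 + 119 = 235.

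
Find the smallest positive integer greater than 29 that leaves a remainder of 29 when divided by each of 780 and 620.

24209

N − 29 must be a common multiple of 780 and 620.
780 = 2^2 × 3 × 5 × 13
620 = 2^2 × 5 × 31
LCM(780, 620) = 2^2 × 3 × 5 × 13 × 31 = 24180.
Smallest N > 29 is LCM + 29 = 24180 + 29 = 24209.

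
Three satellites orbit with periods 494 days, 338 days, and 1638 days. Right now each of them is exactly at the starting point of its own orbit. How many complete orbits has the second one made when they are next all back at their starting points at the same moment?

1197 orbits

All finish a whole number of cycles simultaneously at t = LCM of the periods.
494 = 2 × 13 × 19
338 = 2 × 13^2
1638 = 2 × 3^2 × 7 × 13
LCM(494, 338, 1638) = 2 × 3^2 × 7 × 13^2 × 19 = 404586.
Orbits for period 338: 404586 / 338 = 1197.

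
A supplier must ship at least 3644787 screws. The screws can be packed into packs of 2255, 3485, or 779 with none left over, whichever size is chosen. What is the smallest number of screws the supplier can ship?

4370190

The number of screws must be a common multiple of 2255, 3485, and 779, so a multiple of their LCM.
2255 = 5 × 11 × 41
3485 = 5 × 17 × 41
779 = 19 × 41
LCM(2255, 3485, 779) = 5 × 11 × 17 × 19 × 41 = 728365.
Smallest multiple of 728365 that is ≥ 3644787: ⌈3644787/728365⌉ × 728365 = 6 × 728365 = 4370190.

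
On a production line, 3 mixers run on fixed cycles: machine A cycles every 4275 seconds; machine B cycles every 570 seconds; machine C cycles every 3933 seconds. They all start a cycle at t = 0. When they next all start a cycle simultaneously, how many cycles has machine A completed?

They are all back at their starting positions together after one LCM of the periods.
4275 = 3^2 × 5^2 × 19
570 = 2 × 3 × 5 × 19
3933 = 3^2 × 19 × 23
LCM(4275, 570, 3933) = 2 × 3^2 × 5^2 × 19 × 23 = 196650.
Cycles for period 4275: 196650 / 4275 = 46.

46 cycles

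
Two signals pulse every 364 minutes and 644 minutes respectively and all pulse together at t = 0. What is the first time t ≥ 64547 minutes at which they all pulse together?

Joint pulses occur at multiples of LCM(364, 644).
364 = 2^2 × 7 × 13
644 = 2^2 × 7 × 23
LCM(364, 644) = 2^2 × 7 × 13 × 23 = 8372.
Smallest multiple of 8372 that is ≥ 64547: ⌈64547/8372⌉ × 8372 = 8 × 8372 = 66976.

66976 minutes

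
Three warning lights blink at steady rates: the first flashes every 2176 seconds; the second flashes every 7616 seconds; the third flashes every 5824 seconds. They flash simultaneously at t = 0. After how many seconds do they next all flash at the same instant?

We need the least common multiple of the intervals.
2176 = 2^7 × 17
7616 = 2^6 × 7 × 17
5824 = 2^6 × 7 × 13
LCM(2176, 7616, 5824) = 2^7 × 7 × 13 × 17 = 198016.

198016 seconds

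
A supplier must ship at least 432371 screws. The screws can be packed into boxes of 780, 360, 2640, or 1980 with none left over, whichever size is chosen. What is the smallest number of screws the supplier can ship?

The number of screws must be a common multiple of 780, 360, 2640, and 1980, so a multiple of their LCM.
780 = 2^2 × 3 × 5 × 13
360 = 2^3 × 3^2 × 5
2640 = 2^4 × 3 × 5 × 11
1980 = 2^2 × 3^2 × 5 × 11
LCM(780, 360, 2640, 1980) = 2^4 × 3^2 × 5 × 11 × 13 = 102960.
Smallest multiple of 102960 that is ≥ 432371: ⌈432371/102960⌉ × 102960 = 5 × 102960 = 514800.

514800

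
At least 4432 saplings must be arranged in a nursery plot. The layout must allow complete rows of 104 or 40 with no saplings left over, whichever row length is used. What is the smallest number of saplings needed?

The number of saplings must be a common multiple of 104 and 40, so a multiple of their LCM.
104 = 2^3 × 13
40 = 2^3 × 5
LCM(104, 40) = 2^3 × 5 × 13 = 520.
Smallest multiple of 520 that is ≥ 4432: ⌈4432/520⌉ × 520 = 9 × 520 = 4680.

4680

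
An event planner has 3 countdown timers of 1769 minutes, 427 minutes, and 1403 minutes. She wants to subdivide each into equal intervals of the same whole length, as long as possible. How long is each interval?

The interval must divide each timer length; the longest such is the gcd.
1769 = 29 × 61
427 = 7 × 61
1403 = 23 × 61
gcd(1769, 427, 1403) = 61.

61 minutes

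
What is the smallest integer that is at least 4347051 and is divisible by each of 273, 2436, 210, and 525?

The integer must be a common multiple of 273, 2436, 210, and 525, so a multiple of their LCM.
273 = 3 × 7 × 13
2436 = 2^2 × 3 × 7 × 29
210 = 2 × 3 × 5 × 7
525 = 3 × 5^2 × 7
LCM(273, 2436, 210, 525) = 2^2 × 3 × 5^2 × 7 × 13 × 29 = 791700.
Smallest multiple of 791700 that is ≥ 4347051: ⌈4347051/791700⌉ × 791700 = 6 × 791700 = 4750200.

4750200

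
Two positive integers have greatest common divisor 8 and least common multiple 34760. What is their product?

278080

For any two positive integers, gcd × lcm = product = 8 × 34760 = 278080.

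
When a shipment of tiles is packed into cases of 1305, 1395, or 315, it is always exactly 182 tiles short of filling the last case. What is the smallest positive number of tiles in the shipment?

283003

Being 182 short of a full case of size k means N ≡ −182 (mod k), i.e. N + 182 is a multiple of each size.
1305 = 3^2 × 5 × 29
1395 = 3^2 × 5 × 31
315 = 3^2 × 5 × 7
LCM(1305, 1395, 315) = 3^2 × 5 × 7 × 29 × 31 = 283185.
Smallest positive N is 283185 − 182 = 283003.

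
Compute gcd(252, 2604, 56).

252 = 2^2 × 3^2 × 7
2604 = 2^2 × 3 × 7 × 31
56 = 2^3 × 7
gcd(252, 2604, 56) = 2^2 × 7 = 28.

28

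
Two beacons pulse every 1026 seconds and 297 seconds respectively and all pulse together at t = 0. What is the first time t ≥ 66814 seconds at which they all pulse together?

67716 seconds

Joint pulses occur at multiples of LCM(1026, 297).
1026 = 2 × 3^3 × 19
297 = 3^3 × 11
LCM(1026, 297) = 2 × 3^3 × 11 × 19 = 11286.
Smallest multiple of 11286 that is ≥ 66814: ⌈66814/11286⌉ × 11286 = 6 × 11286 = 67716.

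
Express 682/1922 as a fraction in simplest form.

11/31

682 = 2 × 11 × 31
1922 = 2 × 31^2
gcd(682, 1922) = 2 × 31 = 62.
Divide numerator and denominator by 62: 682/1922 = 11/31.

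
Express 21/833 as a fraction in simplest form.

21 = 3 × 7
833 = 7^2 × 17
gcd(21, 833) = 7.
Divide numerator and denominator by 7: 21/833 = 3/119.

3/119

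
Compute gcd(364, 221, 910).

364 = 2^2 × 7 × 13
221 = 13 × 17
910 = 2 × 5 × 7 × 13
gcd(364, 221, 910) = 13.

13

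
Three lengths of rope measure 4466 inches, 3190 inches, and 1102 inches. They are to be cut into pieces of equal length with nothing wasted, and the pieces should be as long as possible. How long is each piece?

58 inches

Each piece length must divide every original length, so the longest possible is gcd(4466, 3190, 1102).
4466 = 2 × 7 × 11 × 29
3190 = 2 × 5 × 11 × 29
1102 = 2 × 19 × 29
gcd(4466, 3190, 1102) = 2 × 29 = 58.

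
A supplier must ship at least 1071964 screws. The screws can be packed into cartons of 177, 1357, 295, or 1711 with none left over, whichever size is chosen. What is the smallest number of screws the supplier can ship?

1180590

The number of screws must be a common multiple of 177, 1357, 295, and 1711, so a multiple of their LCM.
177 = 3 × 59
1357 = 23 × 59
295 = 5 × 59
1711 = 29 × 59
LCM(177, 1357, 295, 1711) = 3 × 5 × 23 × 29 × 59 = 590295.
Smallest multiple of 590295 that is ≥ 1071964: ⌈1071964/590295⌉ × 590295 = 2 × 590295 = 1180590.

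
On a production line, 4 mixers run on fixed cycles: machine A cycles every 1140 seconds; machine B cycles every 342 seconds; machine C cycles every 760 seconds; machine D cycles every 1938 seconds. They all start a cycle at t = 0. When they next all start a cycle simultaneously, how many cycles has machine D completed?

All finish a whole number of cycles simultaneously at t = LCM of the periods.
1140 = 2^2 × 3 × 5 × 19
342 = 2 × 3^2 × 19
760 = 2^3 × 5 × 19
1938 = 2 × 3 × 17 × 19
LCM(1140, 342, 760, 1938) = 2^3 × 3^2 × 5 × 17 × 19 = 116280.
Cycles for period 1938: 116280 / 1938 = 60.

60 cycles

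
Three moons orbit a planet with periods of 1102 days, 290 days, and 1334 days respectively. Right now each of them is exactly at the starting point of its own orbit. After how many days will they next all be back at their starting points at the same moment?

We need the least common multiple of the intervals.
1102 = 2 × 19 × 29
290 = 2 × 5 × 29
1334 = 2 × 23 × 29
LCM(1102, 290, 1334) = 2 × 5 × 19 × 23 × 29 = 126730.

126730 days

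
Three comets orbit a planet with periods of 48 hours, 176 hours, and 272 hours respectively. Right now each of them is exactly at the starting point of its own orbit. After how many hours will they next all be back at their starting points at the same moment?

8976 hours

We need the least common multiple of the intervals.
48 = 2^4 × 3
176 = 2^4 × 11
272 = 2^4 × 17
LCM(48, 176, 272) = 2^4 × 3 × 11 × 17 = 8976.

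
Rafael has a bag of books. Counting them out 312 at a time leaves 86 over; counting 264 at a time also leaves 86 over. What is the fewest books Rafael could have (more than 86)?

3518

N − 86 must be a common multiple of 312 and 264.
312 = 2^3 × 3 × 13
264 = 2^3 × 3 × 11
LCM(312, 264) = 2^3 × 3 × 11 × 13 = 3432.
Smallest N > 86 is LCM + 86 = 3432 + 86 = 3518.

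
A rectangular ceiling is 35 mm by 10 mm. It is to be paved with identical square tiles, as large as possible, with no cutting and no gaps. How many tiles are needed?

Tile side = gcd(35, 10).
35 = 5 × 7
10 = 2 × 5
gcd(35, 10) = 5.
Tiles: (35/5) × (10/5) = 7 × 2 = 14.

14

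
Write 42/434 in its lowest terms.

3/31

42 = 2 × 3 × 7
434 = 2 × 7 × 31
gcd(42, 434) = 2 × 7 = 14.
Divide numerator and denominator by 14: 42/434 = 3/31.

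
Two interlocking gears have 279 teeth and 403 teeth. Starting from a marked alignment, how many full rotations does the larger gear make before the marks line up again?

9 rotations

They are all back at their starting positions together after one LCM of the periods.
279 = 3^2 × 31
403 = 13 × 31
LCM(279, 403) = 3^2 × 13 × 31 = 3627.
Rotations for period 403: 3627 / 403 = 9.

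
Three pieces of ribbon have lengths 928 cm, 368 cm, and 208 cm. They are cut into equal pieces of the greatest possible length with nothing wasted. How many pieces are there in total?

Piece length = gcd(928, 368, 208).
928 = 2^5 × 29
368 = 2^4 × 23
208 = 2^4 × 13
gcd(928, 368, 208) = 2^4 = 16.
Total pieces = 928/16 + 368/16 + 208/16 = 58 + 23 + 13 = 94.

94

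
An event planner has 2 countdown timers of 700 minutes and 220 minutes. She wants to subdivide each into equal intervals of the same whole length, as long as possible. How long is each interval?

The interval must divide each timer length; the longest such is the gcd.
700 = 2^2 × 5^2 × 7
220 = 2^2 × 5 × 11
gcd(700, 220) = 2^2 × 5 = 20.

20 minutes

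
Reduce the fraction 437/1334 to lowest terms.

437 = 19 × 23
1334 = 2 × 23 × 29
gcd(437, 1334) = 23.
Divide numerator and denominator by 23: 437/1334 = 19/58.

19/58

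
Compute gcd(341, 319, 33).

11

341 = 11 × 31
319 = 11 × 29
33 = 3 × 11
gcd(341, 319, 33) = 11.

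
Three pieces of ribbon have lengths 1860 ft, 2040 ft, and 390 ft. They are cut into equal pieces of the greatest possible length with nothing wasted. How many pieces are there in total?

143

Piece length = gcd(1860, 2040, 390).
1860 = 2^2 × 3 × 5 × 31
2040 = 2^3 × 3 × 5 × 17
390 = 2 × 3 × 5 × 13
gcd(1860, 2040, 390) = 2 × 3 × 5 = 30.
Total pieces = 1860/30 + 2040/30 + 390/30 = 62 + 68 + 13 = 143.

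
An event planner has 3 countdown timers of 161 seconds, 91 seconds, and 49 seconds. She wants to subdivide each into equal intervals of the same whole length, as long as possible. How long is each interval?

7 seconds

The interval must divide each timer length; the longest such is the gcd.
161 = 7 × 23
91 = 7 × 13
49 = 7^2
gcd(161, 91, 49) = 7.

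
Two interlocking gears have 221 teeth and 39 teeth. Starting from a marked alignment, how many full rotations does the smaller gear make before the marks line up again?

17 rotations

All finish a whole number of cycles simultaneously at t = LCM of the periods.
221 = 13 × 17
39 = 3 × 13
LCM(221, 39) = 3 × 13 × 17 = 663.
Rotations for period 39: 663 / 39 = 17.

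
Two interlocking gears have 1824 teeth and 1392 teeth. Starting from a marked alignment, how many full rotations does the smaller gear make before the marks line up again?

38 rotations

All finish a whole number of cycles simultaneously at t = LCM of the periods.
1824 = 2^5 × 3 × 19
1392 = 2^4 × 3 × 29
LCM(1824, 1392) = 2^5 × 3 × 19 × 29 = 52896.
Rotations for period 1392: 52896 / 1392 = 38.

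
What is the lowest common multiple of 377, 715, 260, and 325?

377 = 13 × 29
715 = 5 × 11 × 13
260 = 2^2 × 5 × 13
325 = 5^2 × 13
LCM(377, 715, 260, 325) = 2^2 × 5^2 × 11 × 13 × 29 = 414700.

414700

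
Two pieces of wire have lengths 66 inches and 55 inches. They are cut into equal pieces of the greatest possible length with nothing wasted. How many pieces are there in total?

11

Piece length = gcd(66, 55).
66 = 2 × 3 × 11
55 = 5 × 11
gcd(66, 55) = 11.
Total pieces = 66/11 + 55/11 = 6 + 5 = 11.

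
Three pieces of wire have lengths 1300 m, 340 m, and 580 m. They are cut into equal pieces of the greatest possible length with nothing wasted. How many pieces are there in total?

111

Piece length = gcd(1300, 340, 580).
1300 = 2^2 × 5^2 × 13
340 = 2^2 × 5 × 17
580 = 2^2 × 5 × 29
gcd(1300, 340, 580) = 2^2 × 5 = 20.
Total pieces = 1300/20 + 340/20 + 580/20 = 65 + 17 + 29 = 111.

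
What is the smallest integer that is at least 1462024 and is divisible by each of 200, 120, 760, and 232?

The integer must be a common multiple of 200, 120, 760, and 232, so a multiple of their LCM.
200 = 2^3 × 5^2
120 = 2^3 × 3 × 5
760 = 2^3 × 5 × 19
232 = 2^3 × 29
LCM(200, 120, 760, 232) = 2^3 × 3 × 5^2 × 19 × 29 = 330600.
Smallest multiple of 330600 that is ≥ 1462024: ⌈1462024/330600⌉ × 330600 = 5 × 330600 = 1653000.

1653000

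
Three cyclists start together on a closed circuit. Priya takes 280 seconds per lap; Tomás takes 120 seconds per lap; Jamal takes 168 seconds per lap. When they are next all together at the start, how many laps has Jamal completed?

5 laps

They are all back at their starting positions together after one LCM of the periods.
280 = 2^3 × 5 × 7
120 = 2^3 × 3 × 5
168 = 2^3 × 3 × 7
LCM(280, 120, 168) = 2^3 × 3 × 5 × 7 = 840.
Laps for period 168: 840 / 168 = 5.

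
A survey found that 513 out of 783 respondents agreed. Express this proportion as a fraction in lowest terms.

513 = 3^3 × 19
783 = 3^3 × 29
gcd(513, 783) = 3^3 = 27.
Divide numerator and denominator by 27: 513/783 = 19/29.

19/29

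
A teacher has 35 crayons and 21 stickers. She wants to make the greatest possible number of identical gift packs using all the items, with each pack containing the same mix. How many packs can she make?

7 packs

The pack count must divide each quantity, so the greatest is gcd(35, 21).
35 = 5 × 7
21 = 3 × 7
gcd(35, 21) = 7.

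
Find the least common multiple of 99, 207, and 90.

99 = 3^2 × 11
207 = 3^2 × 23
90 = 2 × 3^2 × 5
LCM(99, 207, 90) = 2 × 3^2 × 5 × 11 × 23 = 22770.

22770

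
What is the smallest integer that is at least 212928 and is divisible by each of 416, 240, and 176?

The integer must be a common multiple of 416, 240, and 176, so a multiple of their LCM.
416 = 2^5 × 13
240 = 2^4 × 3 × 5
176 = 2^4 × 11
LCM(416, 240, 176) = 2^5 × 3 × 5 × 11 × 13 = 68640.
Smallest multiple of 68640 that is ≥ 212928: ⌈212928/68640⌉ × 68640 = 4 × 68640 = 274560.

274560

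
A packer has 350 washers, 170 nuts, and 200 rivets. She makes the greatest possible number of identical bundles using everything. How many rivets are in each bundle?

Number of bundles = gcd(350, 170, 200).
350 = 2 × 5^2 × 7
170 = 2 × 5 × 17
200 = 2^3 × 5^2
gcd(350, 170, 200) = 2 × 5 = 10.
rivets per bundle = 200 / 10 = 20.

20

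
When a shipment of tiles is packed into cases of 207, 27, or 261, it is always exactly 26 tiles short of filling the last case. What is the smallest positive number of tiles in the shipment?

17983

Being 26 short of a full case of size k means N ≡ −26 (mod k), i.e. N + 26 is a multiple of each size.
207 = 3^2 × 23
27 = 3^3
261 = 3^2 × 29
LCM(207, 27, 261) = 3^3 × 23 × 29 = 18009.
Smallest positive N is 18009 − 26 = 17983.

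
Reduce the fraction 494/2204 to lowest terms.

494 = 2 × 13 × 19
2204 = 2^2 × 19 × 29
gcd(494, 2204) = 2 × 19 = 38.
Divide numerator and denominator by 38: 494/2204 = 13/58.

13/58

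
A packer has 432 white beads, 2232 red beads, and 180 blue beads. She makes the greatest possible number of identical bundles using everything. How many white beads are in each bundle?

12

Number of bundles = gcd(432, 2232, 180).
432 = 2^4 × 3^3
2232 = 2^3 × 3^2 × 31
180 = 2^2 × 3^2 × 5
gcd(432, 2232, 180) = 2^2 × 3^2 = 36.
white beads per bundle = 432 / 36 = 12.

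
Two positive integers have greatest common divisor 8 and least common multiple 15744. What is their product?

For any two positive integers, gcd × lcm = product = 8 × 15744 = 125952.

125952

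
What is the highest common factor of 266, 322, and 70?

14

266 = 2 × 7 × 19
322 = 2 × 7 × 23
70 = 2 × 5 × 7
gcd(266, 322, 70) = 2 × 7 = 14.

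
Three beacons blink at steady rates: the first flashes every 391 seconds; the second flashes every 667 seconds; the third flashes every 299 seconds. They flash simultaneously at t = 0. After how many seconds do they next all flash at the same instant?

They coincide at every common multiple of the periods; the first is the LCM.
391 = 17 × 23
667 = 23 × 29
299 = 13 × 23
LCM(391, 667, 299) = 13 × 17 × 23 × 29 = 147407.

147407 seconds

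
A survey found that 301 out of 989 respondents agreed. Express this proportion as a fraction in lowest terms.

7/23

301 = 7 × 43
989 = 23 × 43
gcd(301, 989) = 43.
Divide numerator and denominator by 43: 301/989 = 7/23.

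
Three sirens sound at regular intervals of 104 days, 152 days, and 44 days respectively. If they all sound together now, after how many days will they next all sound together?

21736 days

We need the least common multiple of the intervals.
104 = 2^3 × 13
152 = 2^3 × 19
44 = 2^2 × 11
LCM(104, 152, 44) = 2^3 × 11 × 13 × 19 = 21736.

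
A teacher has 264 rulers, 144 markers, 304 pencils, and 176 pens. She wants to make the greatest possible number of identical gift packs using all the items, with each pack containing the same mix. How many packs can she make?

8 packs

The pack count must divide each quantity, so the greatest is gcd(264, 144, 304, 176).
264 = 2^3 × 3 × 11
144 = 2^4 × 3^2
304 = 2^4 × 19
176 = 2^4 × 11
gcd(264, 144, 304, 176) = 2^3 = 8.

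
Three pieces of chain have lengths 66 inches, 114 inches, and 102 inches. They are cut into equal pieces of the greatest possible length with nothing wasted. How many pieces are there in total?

Piece length = gcd(66, 114, 102).
66 = 2 × 3 × 11
114 = 2 × 3 × 19
102 = 2 × 3 × 17
gcd(66, 114, 102) = 2 × 3 = 6.
Total pieces = 66/6 + 114/6 + 102/6 = 11 + 19 + 17 = 47.

47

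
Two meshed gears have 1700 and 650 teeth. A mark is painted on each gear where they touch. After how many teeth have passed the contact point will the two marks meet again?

We need the least common multiple of the intervals.
1700 = 2^2 × 5^2 × 17
650 = 2 × 5^2 × 13
LCM(1700, 650) = 2^2 × 5^2 × 13 × 17 = 22100.

22100 teeth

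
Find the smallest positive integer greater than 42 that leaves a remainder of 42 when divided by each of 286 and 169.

3760

N − 42 must be a common multiple of 286 and 169.
286 = 2 × 11 × 13
169 = 13^2
LCM(286, 169) = 2 × 11 × 13^2 = 3718.
Smallest N > 42 is LCM + 42 = 3718 + 42 = 3760.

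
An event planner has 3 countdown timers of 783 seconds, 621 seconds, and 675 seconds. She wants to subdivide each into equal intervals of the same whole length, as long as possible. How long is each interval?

27 seconds

The interval must divide each timer length; the longest such is the gcd.
783 = 3^3 × 29
621 = 3^3 × 23
675 = 3^3 × 5^2
gcd(783, 621, 675) = 3^3 = 27.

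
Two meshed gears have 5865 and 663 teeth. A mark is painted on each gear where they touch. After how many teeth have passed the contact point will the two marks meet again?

76245 teeth

The first simultaneous occurrence is after LCM of the individual periods.
5865 = 3 × 5 × 17 × 23
663 = 3 × 13 × 17
LCM(5865, 663) = 3 × 5 × 13 × 17 × 23 = 76245.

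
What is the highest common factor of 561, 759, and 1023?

33

561 = 3 × 11 × 17
759 = 3 × 11 × 23
1023 = 3 × 11 × 31
gcd(561, 759, 1023) = 3 × 11 = 33.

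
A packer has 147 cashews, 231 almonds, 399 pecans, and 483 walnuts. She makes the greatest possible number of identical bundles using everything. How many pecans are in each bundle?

19

Number of bundles = gcd(147, 231, 399, 483).
147 = 3 × 7^2
231 = 3 × 7 × 11
399 = 3 × 7 × 19
483 = 3 × 7 × 23
gcd(147, 231, 399, 483) = 3 × 7 = 21.
pecans per bundle = 399 / 21 = 19.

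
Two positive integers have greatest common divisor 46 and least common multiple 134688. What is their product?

6195648

For any two positive integers, gcd × lcm = product = 46 × 134688 = 6195648.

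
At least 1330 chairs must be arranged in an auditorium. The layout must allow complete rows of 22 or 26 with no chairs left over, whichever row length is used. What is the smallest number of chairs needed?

1430

The number of chairs must be a common multiple of 22 and 26, so a multiple of their LCM.
22 = 2 × 11
26 = 2 × 13
LCM(22, 26) = 2 × 11 × 13 = 286.
Smallest multiple of 286 that is ≥ 1330: ⌈1330/286⌉ × 286 = 5 × 286 = 1430.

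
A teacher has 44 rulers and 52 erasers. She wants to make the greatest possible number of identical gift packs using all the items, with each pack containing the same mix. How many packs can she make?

The pack count must divide each quantity, so the greatest is gcd(44, 52).
44 = 2^2 × 11
52 = 2^2 × 13
gcd(44, 52) = 2^2 = 4.

4 packs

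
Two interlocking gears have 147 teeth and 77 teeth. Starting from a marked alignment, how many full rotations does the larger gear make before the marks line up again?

11 rotations

The first common completion time is the LCM of the periods.
147 = 3 × 7^2
77 = 7 × 11
LCM(147, 77) = 3 × 7^2 × 11 = 1617.
Rotations for period 147: 1617 / 147 = 11.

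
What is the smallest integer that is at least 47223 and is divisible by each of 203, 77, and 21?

53592

The integer must be a common multiple of 203, 77, and 21, so a multiple of their LCM.
203 = 7 × 29
77 = 7 × 11
21 = 3 × 7
LCM(203, 77, 21) = 3 × 7 × 11 × 29 = 6699.
Smallest multiple of 6699 that is ≥ 47223: ⌈47223/6699⌉ × 6699 = 8 × 6699 = 53592.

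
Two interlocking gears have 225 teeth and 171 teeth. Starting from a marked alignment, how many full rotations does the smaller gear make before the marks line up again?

The first common completion time is the LCM of the periods.
225 = 3^2 × 5^2
171 = 3^2 × 19
LCM(225, 171) = 3^2 × 5^2 × 19 = 4275.
Rotations for period 171: 4275 / 171 = 25.

25 rotations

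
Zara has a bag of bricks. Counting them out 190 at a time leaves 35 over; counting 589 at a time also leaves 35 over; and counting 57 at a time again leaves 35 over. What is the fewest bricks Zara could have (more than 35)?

N − 35 must be a common multiple of 190, 589, and 57.
190 = 2 × 5 × 19
589 = 19 × 31
57 = 3 × 19
LCM(190, 589, 57) = 2 × 3 × 5 × 19 × 31 = 17670.
Smallest N > 35 is LCM + 35 = 17670 + 35 = 17705.

17705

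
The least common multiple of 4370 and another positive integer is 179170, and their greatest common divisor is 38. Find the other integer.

gcd × lcm = product of the two integers, so the other integer is (38 × 179170) / 4370 = 1558.

1558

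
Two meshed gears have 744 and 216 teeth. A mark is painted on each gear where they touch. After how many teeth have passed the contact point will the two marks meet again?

We need the least common multiple of the intervals.
744 = 2^3 × 3 × 31
216 = 2^3 × 3^3
LCM(744, 216) = 2^3 × 3^3 × 31 = 6696.

6696 teeth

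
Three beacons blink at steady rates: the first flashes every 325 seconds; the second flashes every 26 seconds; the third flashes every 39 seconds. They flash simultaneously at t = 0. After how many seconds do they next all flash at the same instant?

We need the least common multiple of the intervals.
325 = 5^2 × 13
26 = 2 × 13
39 = 3 × 13
LCM(325, 26, 39) = 2 × 3 × 5^2 × 13 = 1950.

1950 seconds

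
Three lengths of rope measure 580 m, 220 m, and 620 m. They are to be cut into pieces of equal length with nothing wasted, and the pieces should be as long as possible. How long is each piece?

20 m

Each piece length must divide every original length, so the longest possible is gcd(580, 220, 620).
580 = 2^2 × 5 × 29
220 = 2^2 × 5 × 11
620 = 2^2 × 5 × 31
gcd(580, 220, 620) = 2^2 × 5 = 20.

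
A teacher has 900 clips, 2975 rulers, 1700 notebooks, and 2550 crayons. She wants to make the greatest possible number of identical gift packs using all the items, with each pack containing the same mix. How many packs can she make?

The pack count must divide each quantity, so the greatest is gcd(900, 2975, 1700, 2550).
900 = 2^2 × 3^2 × 5^2
2975 = 5^2 × 7 × 17
1700 = 2^2 × 5^2 × 17
2550 = 2 × 3 × 5^2 × 17
gcd(900, 2975, 1700, 2550) = 5^2 = 25.

25 packs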